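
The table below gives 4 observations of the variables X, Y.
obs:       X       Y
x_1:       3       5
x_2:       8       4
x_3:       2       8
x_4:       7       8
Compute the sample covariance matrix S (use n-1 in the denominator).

Step 1 — column means:
  mean(X) = (3 + 8 + 2 + 7) / 4 = 20/4 = 5
  mean(Y) = (5 + 4 + 8 + 8) / 4 = 25/4 = 6.25

Step 2 — sample covariance S[i,j] = (1/(n-1)) · Σ_k (x_{k,i} - mean_i) · (x_{k,j} - mean_j), with n-1 = 3.
  S[X,X] = ((-2)·(-2) + (3)·(3) + (-3)·(-3) + (2)·(2)) / 3 = 26/3 = 8.6667
  S[X,Y] = ((-2)·(-1.25) + (3)·(-2.25) + (-3)·(1.75) + (2)·(1.75)) / 3 = -6/3 = -2
  S[Y,Y] = ((-1.25)·(-1.25) + (-2.25)·(-2.25) + (1.75)·(1.75) + (1.75)·(1.75)) / 3 = 12.75/3 = 4.25

S is symmetric (S[j,i] = S[i,j]). Assembling:

S = [[8.6667, -2],
 [-2, 4.25]]


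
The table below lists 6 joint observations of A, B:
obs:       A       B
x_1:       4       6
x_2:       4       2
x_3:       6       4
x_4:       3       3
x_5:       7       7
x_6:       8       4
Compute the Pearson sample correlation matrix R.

Step 1 — column means:
  mean(A) = (4 + 4 + 6 + 3 + 7 + 8) / 6 = 32/6 = 5.3333
  mean(B) = (6 + 2 + 4 + 3 + 7 + 4) / 6 = 26/6 = 4.3333

Step 2 — sample variances and covariances s[i,j] = (1/(n-1)) · Σ_k (x_{k,i} - mean_i) · (x_{k,j} - mean_j), with n-1 = 5:
  s[A,A] = ((-1.3333)·(-1.3333) + (-1.3333)·(-1.3333) + (0.6667)·(0.6667) + (-2.3333)·(-2.3333) + (1.6667)·(1.6667) + (2.6667)·(2.6667)) / 5 = 19.3333/5 = 3.8667
  s[A,B] = ((-1.3333)·(1.6667) + (-1.3333)·(-2.3333) + (0.6667)·(-0.3333) + (-2.3333)·(-1.3333) + (1.6667)·(2.6667) + (2.6667)·(-0.3333)) / 5 = 7.3333/5 = 1.4667
  s[B,B] = ((1.6667)·(1.6667) + (-2.3333)·(-2.3333) + (-0.3333)·(-0.3333) + (-1.3333)·(-1.3333) + (2.6667)·(2.6667) + (-0.3333)·(-0.3333)) / 5 = 17.3333/5 = 3.4667
  Sample standard deviations s_i = √(s[i,i]):
  s(A) = √(3.8667) = 1.9664
  s(B) = √(3.4667) = 1.8619

Step 3 — r_{ij} = s_{ij} / (s_i · s_j):
  r[A,A] = 1 (diagonal).
  r[A,B] = 1.4667 / (1.9664 · 1.8619) = 1.4667 / 3.6612 = 0.4006
  r[B,B] = 1 (diagonal).

R is symmetric with unit diagonal. Assembling:

R = [[1, 0.4006],
 [0.4006, 1]]


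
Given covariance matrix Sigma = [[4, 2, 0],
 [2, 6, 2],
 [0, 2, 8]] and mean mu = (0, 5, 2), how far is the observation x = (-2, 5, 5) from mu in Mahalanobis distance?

Step 1 — centre the observation: (x - mu) = (-2, 0, 3).

Step 2 — invert Sigma (cofactor / det for 3×3, or solve directly):
  Sigma^{-1} = [[0.3056, -0.1111, 0.0278],
 [-0.1111, 0.2222, -0.0556],
 [0.0278, -0.0556, 0.1389]].

Step 3 — form the quadratic (x - mu)^T · Sigma^{-1} · (x - mu):
  Sigma^{-1} · (x - mu) = (-0.5278, 0.0556, 0.3611).
  (x - mu)^T · [Sigma^{-1} · (x - mu)] = (-2)·(-0.5278) + (0)·(0.0556) + (3)·(0.3611) = 2.1389.

Step 4 — take square root: d = √(2.1389) ≈ 1.4625.

d(x, mu) = √(2.1389) ≈ 1.4625


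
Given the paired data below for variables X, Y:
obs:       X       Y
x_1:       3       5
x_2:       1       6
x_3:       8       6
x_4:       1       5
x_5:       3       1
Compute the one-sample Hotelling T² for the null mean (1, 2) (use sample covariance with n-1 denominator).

Step 1 — sample mean vector:
  mean(X) = (3 + 1 + 8 + 1 + 3) / 5 = 16/5 = 3.2
  mean(Y) = (5 + 6 + 6 + 5 + 1) / 5 = 23/5 = 4.6
  x̄ = (3.2, 4.6),  deviation x̄ - mu_0 = (3.2, 4.6) - (1, 2) = (2.2, 2.6).

Step 2 — sample covariance matrix, S[i,j] = (1/(n-1)) · Σ_k (x_{k,i} - mean_i) · (x_{k,j} - mean_j), divisor n-1 = 4:
  S[X,X] = ((-0.2)·(-0.2) + (-2.2)·(-2.2) + (4.8)·(4.8) + (-2.2)·(-2.2) + (-0.2)·(-0.2)) / 4 = 32.8/4 = 8.2
  S[X,Y] = ((-0.2)·(0.4) + (-2.2)·(1.4) + (4.8)·(1.4) + (-2.2)·(0.4) + (-0.2)·(-3.6)) / 4 = 3.4/4 = 0.85
  S[Y,Y] = ((0.4)·(0.4) + (1.4)·(1.4) + (1.4)·(1.4) + (0.4)·(0.4) + (-3.6)·(-3.6)) / 4 = 17.2/4 = 4.3
  S = [[8.2, 0.85],
 [0.85, 4.3]].

Step 3 — invert S. det(S) = 8.2·4.3 - (0.85)² = 34.5375.
  S^{-1} = (1/det) · [[d, -b], [-b, a]] = [[0.1245, -0.0246],
 [-0.0246, 0.2374]].

Step 4 — quadratic form (x̄ - mu_0)^T · S^{-1} · (x̄ - mu_0):
  S^{-1} · (x̄ - mu_0) = (0.2099, 0.5632),
  (x̄ - mu_0)^T · [...] = (2.2)·(0.2099) + (2.6)·(0.5632) = 1.926.

Step 5 — scale by n: T² = 5 · 1.926 = 9.6301.

T² ≈ 9.6301


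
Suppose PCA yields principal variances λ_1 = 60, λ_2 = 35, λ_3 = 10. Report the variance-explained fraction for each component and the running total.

Step 1 — total variance = trace(Sigma) = Σ λ_i = 60 + 35 + 10 = 105.

Step 2 — fraction explained by component i = λ_i / Σ λ:
  PC1: 60/105 = 0.5714
  PC2: 35/105 = 0.3333
  PC3: 10/105 = 0.0952

Step 3 — cumulative fraction after k components = (λ_1 + ... + λ_k) / Σ λ:
  k = 1: 60/105 = 0.5714
  k = 2: (60 + 35)/105 = 95/105 = 0.9048
  k = 3: (60 + 35 + 10)/105 = 105/105 = 1

Summary (fraction, with percent):

explained: PC1 0.5714 (57.14%), PC2 0.3333 (33.33%), PC3 0.0952 (9.52%);  cumulative: 0.5714, 0.9048, 1


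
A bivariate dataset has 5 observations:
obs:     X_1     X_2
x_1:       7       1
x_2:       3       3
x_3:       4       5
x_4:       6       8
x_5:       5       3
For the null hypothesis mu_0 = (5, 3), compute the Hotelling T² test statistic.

Step 1 — sample mean vector:
  mean(X_1) = (7 + 3 + 4 + 6 + 5) / 5 = 25/5 = 5
  mean(X_2) = (1 + 3 + 5 + 8 + 3) / 5 = 20/5 = 4
  x̄ = (5, 4),  deviation x̄ - mu_0 = (5, 4) - (5, 3) = (0, 1).

Step 2 — sample covariance matrix, S[i,j] = (1/(n-1)) · Σ_k (x_{k,i} - mean_i) · (x_{k,j} - mean_j), divisor n-1 = 4:
  S[X_1,X_1] = ((2)·(2) + (-2)·(-2) + (-1)·(-1) + (1)·(1) + (0)·(0)) / 4 = 10/4 = 2.5
  S[X_1,X_2] = ((2)·(-3) + (-2)·(-1) + (-1)·(1) + (1)·(4) + (0)·(-1)) / 4 = -1/4 = -0.25
  S[X_2,X_2] = ((-3)·(-3) + (-1)·(-1) + (1)·(1) + (4)·(4) + (-1)·(-1)) / 4 = 28/4 = 7
  S = [[2.5, -0.25],
 [-0.25, 7]].

Step 3 — invert S. det(S) = 2.5·7 - (-0.25)² = 17.4375.
  S^{-1} = (1/det) · [[d, -b], [-b, a]] = [[0.4014, 0.0143],
 [0.0143, 0.1434]].

Step 4 — quadratic form (x̄ - mu_0)^T · S^{-1} · (x̄ - mu_0):
  S^{-1} · (x̄ - mu_0) = (0.0143, 0.1434),
  (x̄ - mu_0)^T · [...] = (0)·(0.0143) + (1)·(0.1434) = 0.1434.

Step 5 — scale by n: T² = 5 · 0.1434 = 0.7168.

T² ≈ 0.7168


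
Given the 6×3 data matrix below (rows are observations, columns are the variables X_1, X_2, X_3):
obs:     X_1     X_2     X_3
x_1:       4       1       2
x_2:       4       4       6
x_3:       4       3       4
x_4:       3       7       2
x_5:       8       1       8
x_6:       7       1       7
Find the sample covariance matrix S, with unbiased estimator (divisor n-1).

Step 1 — column means:
  mean(X_1) = (4 + 4 + 4 + 3 + 8 + 7) / 6 = 30/6 = 5
  mean(X_2) = (1 + 4 + 3 + 7 + 1 + 1) / 6 = 17/6 = 2.8333
  mean(X_3) = (2 + 6 + 4 + 2 + 8 + 7) / 6 = 29/6 = 4.8333

Step 2 — sample covariance S[i,j] = (1/(n-1)) · Σ_k (x_{k,i} - mean_i) · (x_{k,j} - mean_j), with n-1 = 5.
  S[X_1,X_1] = ((-1)·(-1) + (-1)·(-1) + (-1)·(-1) + (-2)·(-2) + (3)·(3) + (2)·(2)) / 5 = 20/5 = 4
  S[X_1,X_2] = ((-1)·(-1.8333) + (-1)·(1.1667) + (-1)·(0.1667) + (-2)·(4.1667) + (3)·(-1.8333) + (2)·(-1.8333)) / 5 = -17/5 = -3.4
  S[X_1,X_3] = ((-1)·(-2.8333) + (-1)·(1.1667) + (-1)·(-0.8333) + (-2)·(-2.8333) + (3)·(3.1667) + (2)·(2.1667)) / 5 = 22/5 = 4.4
  S[X_2,X_2] = ((-1.8333)·(-1.8333) + (1.1667)·(1.1667) + (0.1667)·(0.1667) + (4.1667)·(4.1667) + (-1.8333)·(-1.8333) + (-1.8333)·(-1.8333)) / 5 = 28.8333/5 = 5.7667
  S[X_2,X_3] = ((-1.8333)·(-2.8333) + (1.1667)·(1.1667) + (0.1667)·(-0.8333) + (4.1667)·(-2.8333) + (-1.8333)·(3.1667) + (-1.8333)·(2.1667)) / 5 = -15.1667/5 = -3.0333
  S[X_3,X_3] = ((-2.8333)·(-2.8333) + (1.1667)·(1.1667) + (-0.8333)·(-0.8333) + (-2.8333)·(-2.8333) + (3.1667)·(3.1667) + (2.1667)·(2.1667)) / 5 = 32.8333/5 = 6.5667

S is symmetric (S[j,i] = S[i,j]). Assembling:

S = [[4, -3.4, 4.4],
 [-3.4, 5.7667, -3.0333],
 [4.4, -3.0333, 6.5667]]


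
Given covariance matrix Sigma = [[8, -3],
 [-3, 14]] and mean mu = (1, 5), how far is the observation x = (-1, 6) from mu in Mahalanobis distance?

Step 1 — centre the observation: (x - mu) = (-2, 1).

Step 2 — invert Sigma. det(Sigma) = 8·14 - (-3)² = 103.
  Sigma^{-1} = (1/det) · [[d, -b], [-b, a]] = [[0.1359, 0.0291],
 [0.0291, 0.0777]].

Step 3 — form the quadratic (x - mu)^T · Sigma^{-1} · (x - mu):
  Sigma^{-1} · (x - mu) = (-0.2427, 0.0194).
  (x - mu)^T · [Sigma^{-1} · (x - mu)] = (-2)·(-0.2427) + (1)·(0.0194) = 0.5049.

Step 4 — take square root: d = √(0.5049) ≈ 0.7105.

d(x, mu) = √(0.5049) ≈ 0.7105


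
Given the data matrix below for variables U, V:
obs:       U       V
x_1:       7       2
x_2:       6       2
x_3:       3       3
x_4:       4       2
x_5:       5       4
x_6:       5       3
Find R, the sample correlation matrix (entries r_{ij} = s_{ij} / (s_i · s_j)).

Step 1 — column means:
  mean(U) = (7 + 6 + 3 + 4 + 5 + 5) / 6 = 30/6 = 5
  mean(V) = (2 + 2 + 3 + 2 + 4 + 3) / 6 = 16/6 = 2.6667

Step 2 — sample variances and covariances s[i,j] = (1/(n-1)) · Σ_k (x_{k,i} - mean_i) · (x_{k,j} - mean_j), with n-1 = 5:
  s[U,U] = ((2)·(2) + (1)·(1) + (-2)·(-2) + (-1)·(-1) + (0)·(0) + (0)·(0)) / 5 = 10/5 = 2
  s[U,V] = ((2)·(-0.6667) + (1)·(-0.6667) + (-2)·(0.3333) + (-1)·(-0.6667) + (0)·(1.3333) + (0)·(0.3333)) / 5 = -2/5 = -0.4
  s[V,V] = ((-0.6667)·(-0.6667) + (-0.6667)·(-0.6667) + (0.3333)·(0.3333) + (-0.6667)·(-0.6667) + (1.3333)·(1.3333) + (0.3333)·(0.3333)) / 5 = 3.3333/5 = 0.6667
  Sample standard deviations s_i = √(s[i,i]):
  s(U) = √(2) = 1.4142
  s(V) = √(0.6667) = 0.8165

Step 3 — r_{ij} = s_{ij} / (s_i · s_j):
  r[U,U] = 1 (diagonal).
  r[U,V] = -0.4 / (1.4142 · 0.8165) = -0.4 / 1.1547 = -0.3464
  r[V,V] = 1 (diagonal).

R is symmetric with unit diagonal. Assembling:

R = [[1, -0.3464],
 [-0.3464, 1]]


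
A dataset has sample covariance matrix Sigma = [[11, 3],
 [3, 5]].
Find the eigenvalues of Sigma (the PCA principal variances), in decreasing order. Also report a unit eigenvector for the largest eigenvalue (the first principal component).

Step 1 — characteristic polynomial of 2×2 Sigma:
  det(Sigma - λI) = λ² - trace · λ + det = 0.
  trace = 11 + 5 = 16, det = 11·5 - (3)² = 46.
Step 2 — discriminant:
  Δ = trace² - 4·det = 256 - 184 = 72.
Step 3 — eigenvalues:
  λ = (trace ± √Δ)/2 = (16 ± 8.4853)/2,
  λ_1 = 12.2426,  λ_2 = 3.7574.

Step 4 — unit eigenvector for λ_1: solve (Sigma - λ_1 I)v = 0. First row:
  (11 - 12.2426)·v_x + (3)·v_y = 0, i.e. (-1.2426)·v_x + (3)·v_y = 0,
  so v ∝ (b, λ_1 - a) = (3, 1.2426) = u.
  ||u|| = √((3)² + (1.2426)²) = √(10.5442) ≈ 3.2472,
  v_1 = u/||u|| ≈ (0.9239, 0.3827) (||v_1|| = 1).

λ_1 = 12.2426,  λ_2 = 3.7574;  v_1 ≈ (0.9239, 0.3827)


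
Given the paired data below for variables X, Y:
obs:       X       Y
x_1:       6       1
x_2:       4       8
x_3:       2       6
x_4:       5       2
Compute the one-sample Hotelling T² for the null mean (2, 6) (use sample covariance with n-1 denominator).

Step 1 — sample mean vector:
  mean(X) = (6 + 4 + 2 + 5) / 4 = 17/4 = 4.25
  mean(Y) = (1 + 8 + 6 + 2) / 4 = 17/4 = 4.25
  x̄ = (4.25, 4.25),  deviation x̄ - mu_0 = (4.25, 4.25) - (2, 6) = (2.25, -1.75).

Step 2 — sample covariance matrix, S[i,j] = (1/(n-1)) · Σ_k (x_{k,i} - mean_i) · (x_{k,j} - mean_j), divisor n-1 = 3:
  S[X,X] = ((1.75)·(1.75) + (-0.25)·(-0.25) + (-2.25)·(-2.25) + (0.75)·(0.75)) / 3 = 8.75/3 = 2.9167
  S[X,Y] = ((1.75)·(-3.25) + (-0.25)·(3.75) + (-2.25)·(1.75) + (0.75)·(-2.25)) / 3 = -12.25/3 = -4.0833
  S[Y,Y] = ((-3.25)·(-3.25) + (3.75)·(3.75) + (1.75)·(1.75) + (-2.25)·(-2.25)) / 3 = 32.75/3 = 10.9167
  S = [[2.9167, -4.0833],
 [-4.0833, 10.9167]].

Step 3 — invert S. det(S) = 2.9167·10.9167 - (-4.0833)² = 15.1667.
  S^{-1} = (1/det) · [[d, -b], [-b, a]] = [[0.7198, 0.2692],
 [0.2692, 0.1923]].

Step 4 — quadratic form (x̄ - mu_0)^T · S^{-1} · (x̄ - mu_0):
  S^{-1} · (x̄ - mu_0) = (1.1484, 0.2692),
  (x̄ - mu_0)^T · [...] = (2.25)·(1.1484) + (-1.75)·(0.2692) = 2.1126.

Step 5 — scale by n: T² = 4 · 2.1126 = 8.4505.

T² ≈ 8.4505


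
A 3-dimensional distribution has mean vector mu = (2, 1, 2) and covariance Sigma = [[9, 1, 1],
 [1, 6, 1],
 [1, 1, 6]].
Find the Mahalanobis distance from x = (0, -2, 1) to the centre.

Step 1 — centre the observation: (x - mu) = (-2, -3, -1).

Step 2 — invert Sigma (cofactor / det for 3×3, or solve directly):
  Sigma^{-1} = [[0.1148, -0.0164, -0.0164],
 [-0.0164, 0.1738, -0.0262],
 [-0.0164, -0.0262, 0.1738]].

Step 3 — form the quadratic (x - mu)^T · Sigma^{-1} · (x - mu):
  Sigma^{-1} · (x - mu) = (-0.1639, -0.4623, -0.0623).
  (x - mu)^T · [Sigma^{-1} · (x - mu)] = (-2)·(-0.1639) + (-3)·(-0.4623) + (-1)·(-0.0623) = 1.777.

Step 4 — take square root: d = √(1.777) ≈ 1.3331.

d(x, mu) = √(1.777) ≈ 1.3331


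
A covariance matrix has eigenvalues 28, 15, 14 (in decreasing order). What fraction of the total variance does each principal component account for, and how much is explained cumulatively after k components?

Step 1 — total variance = trace(Sigma) = Σ λ_i = 28 + 15 + 14 = 57.

Step 2 — fraction explained by component i = λ_i / Σ λ:
  PC1: 28/57 = 0.4912
  PC2: 15/57 = 0.2632
  PC3: 14/57 = 0.2456

Step 3 — cumulative fraction after k components = (λ_1 + ... + λ_k) / Σ λ:
  k = 1: 28/57 = 0.4912
  k = 2: (28 + 15)/57 = 43/57 = 0.7544
  k = 3: (28 + 15 + 14)/57 = 57/57 = 1

Summary (fraction, with percent):

explained: PC1 0.4912 (49.12%), PC2 0.2632 (26.32%), PC3 0.2456 (24.56%);  cumulative: 0.4912, 0.7544, 1


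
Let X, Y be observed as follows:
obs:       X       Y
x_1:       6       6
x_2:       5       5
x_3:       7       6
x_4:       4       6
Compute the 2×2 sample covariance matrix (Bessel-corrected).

Step 1 — column means:
  mean(X) = (6 + 5 + 7 + 4) / 4 = 22/4 = 5.5
  mean(Y) = (6 + 5 + 6 + 6) / 4 = 23/4 = 5.75

Step 2 — sample covariance S[i,j] = (1/(n-1)) · Σ_k (x_{k,i} - mean_i) · (x_{k,j} - mean_j), with n-1 = 3.
  S[X,X] = ((0.5)·(0.5) + (-0.5)·(-0.5) + (1.5)·(1.5) + (-1.5)·(-1.5)) / 3 = 5/3 = 1.6667
  S[X,Y] = ((0.5)·(0.25) + (-0.5)·(-0.75) + (1.5)·(0.25) + (-1.5)·(0.25)) / 3 = 0.5/3 = 0.1667
  S[Y,Y] = ((0.25)·(0.25) + (-0.75)·(-0.75) + (0.25)·(0.25) + (0.25)·(0.25)) / 3 = 0.75/3 = 0.25

S is symmetric (S[j,i] = S[i,j]). Assembling:

S = [[1.6667, 0.1667],
 [0.1667, 0.25]]


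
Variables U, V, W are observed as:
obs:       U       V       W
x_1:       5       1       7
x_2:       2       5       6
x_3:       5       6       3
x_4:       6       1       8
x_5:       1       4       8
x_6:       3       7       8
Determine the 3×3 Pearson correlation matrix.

Step 1 — column means:
  mean(U) = (5 + 2 + 5 + 6 + 1 + 3) / 6 = 22/6 = 3.6667
  mean(V) = (1 + 5 + 6 + 1 + 4 + 7) / 6 = 24/6 = 4
  mean(W) = (7 + 6 + 3 + 8 + 8 + 8) / 6 = 40/6 = 6.6667

Step 2 — sample variances and covariances s[i,j] = (1/(n-1)) · Σ_k (x_{k,i} - mean_i) · (x_{k,j} - mean_j), with n-1 = 5:
  s[U,U] = ((1.3333)·(1.3333) + (-1.6667)·(-1.6667) + (1.3333)·(1.3333) + (2.3333)·(2.3333) + (-2.6667)·(-2.6667) + (-0.6667)·(-0.6667)) / 5 = 19.3333/5 = 3.8667
  s[U,V] = ((1.3333)·(-3) + (-1.6667)·(1) + (1.3333)·(2) + (2.3333)·(-3) + (-2.6667)·(0) + (-0.6667)·(3)) / 5 = -12/5 = -2.4
  s[U,W] = ((1.3333)·(0.3333) + (-1.6667)·(-0.6667) + (1.3333)·(-3.6667) + (2.3333)·(1.3333) + (-2.6667)·(1.3333) + (-0.6667)·(1.3333)) / 5 = -4.6667/5 = -0.9333
  s[V,V] = ((-3)·(-3) + (1)·(1) + (2)·(2) + (-3)·(-3) + (0)·(0) + (3)·(3)) / 5 = 32/5 = 6.4
  s[V,W] = ((-3)·(0.3333) + (1)·(-0.6667) + (2)·(-3.6667) + (-3)·(1.3333) + (0)·(1.3333) + (3)·(1.3333)) / 5 = -9/5 = -1.8
  s[W,W] = ((0.3333)·(0.3333) + (-0.6667)·(-0.6667) + (-3.6667)·(-3.6667) + (1.3333)·(1.3333) + (1.3333)·(1.3333) + (1.3333)·(1.3333)) / 5 = 19.3333/5 = 3.8667
  Sample standard deviations s_i = √(s[i,i]):
  s(U) = √(3.8667) = 1.9664
  s(V) = √(6.4) = 2.5298
  s(W) = √(3.8667) = 1.9664

Step 3 — r_{ij} = s_{ij} / (s_i · s_j):
  r[U,U] = 1 (diagonal).
  r[U,V] = -2.4 / (1.9664 · 2.5298) = -2.4 / 4.9746 = -0.4825
  r[U,W] = -0.9333 / (1.9664 · 1.9664) = -0.9333 / 3.8667 = -0.2414
  r[V,V] = 1 (diagonal).
  r[V,W] = -1.8 / (2.5298 · 1.9664) = -1.8 / 4.9746 = -0.3618
  r[W,W] = 1 (diagonal).

R is symmetric with unit diagonal. Assembling:

R = [[1, -0.4825, -0.2414],
 [-0.4825, 1, -0.3618],
 [-0.2414, -0.3618, 1]]


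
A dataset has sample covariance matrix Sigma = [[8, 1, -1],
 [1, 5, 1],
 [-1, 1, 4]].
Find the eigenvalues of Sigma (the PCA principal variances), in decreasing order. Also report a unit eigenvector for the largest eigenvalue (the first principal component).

Step 1 — characteristic polynomial p(λ) = det(λI - Sigma) = λ³ - tr·λ² + c_1·λ - det, where tr = trace, c_1 = sum of the principal 2×2 minors, det = det(Sigma):
  tr = 8 + 5 + 4 = 17,
  c_1 = (8·5 - (1)²) + (8·4 - (-1)²) + (5·4 - (1)²) = 39 + 31 + 19 = 89,
  det = 8·(5·4 - (1)²) - (1)·((1)·4 - (1)·(-1)) + (-1)·((1)·(1) - 5·(-1)) = 8·(19) - (1)·(5) + (-1)·(6) = 141.
  So p(λ) = λ³ - 17λ² + 89λ - 141.
Step 2 — look for an integer root (rational root theorem: any rational root is an integer divisor of 141). Testing λ = 3:
  p(3) = 27 - 153 + 267 - 141 = 0  ✓
  Dividing out (λ - 3): p(λ) = (λ - 3)(λ² - 14λ + 47).
Step 3 — remaining eigenvalues from the quadratic λ² - 14λ + 47 = 0:
  Δ = 14² - 4·47 = 196 - 188 = 8,  λ = (14 ± √8)/2 = (14 ± 2.8284)/2 ≈ 8.4142 or 5.5858.
  Sorted: λ_1 = 8.4142,  λ_2 = 5.5858,  λ_3 = 3  (check: sum = 17 = tr ✓).

Step 4 — unit eigenvector for λ_1 ≈ 8.4142: v spans the null space of (Sigma - λ_1 I), whose rows are
  r_1 = (-0.4142, 1, -1),  r_2 = (1, -3.4142, 1),  r_3 = (-1, 1, -4.4142).
  v is orthogonal to every row, so take v ∝ r_1 × r_2 = ((1)·(1) - (-1)·(-3.4142), (-1)·(1) - (-0.4142)·(1), (-0.4142)·(-3.4142) - (1)·(1)) ≈ (-2.4142, -0.5858, 0.4142).
  Rescale (multiply by -1 so the first nonzero entry is positive): u = (2.4142, 0.5858, -0.4142).
  ||u|| = √((2.4142)² + (0.5858)² + (-0.4142)²) = √(6.3431) ≈ 2.5186,  v_1 = u/||u|| ≈ (0.9586, 0.2326, -0.1645) (||v_1|| = 1).

λ_1 = 8.4142,  λ_2 = 5.5858,  λ_3 = 3;  v_1 ≈ (0.9586, 0.2326, -0.1645)


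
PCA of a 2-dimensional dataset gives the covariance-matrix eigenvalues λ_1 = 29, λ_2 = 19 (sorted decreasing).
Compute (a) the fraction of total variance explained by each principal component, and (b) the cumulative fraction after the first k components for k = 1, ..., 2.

Step 1 — total variance = trace(Sigma) = Σ λ_i = 29 + 19 = 48.

Step 2 — fraction explained by component i = λ_i / Σ λ:
  PC1: 29/48 = 0.6042
  PC2: 19/48 = 0.3958

Step 3 — cumulative fraction after k components = (λ_1 + ... + λ_k) / Σ λ:
  k = 1: 29/48 = 0.6042
  k = 2: (29 + 19)/48 = 48/48 = 1

Summary (fraction, with percent):

explained: PC1 0.6042 (60.42%), PC2 0.3958 (39.58%);  cumulative: 0.6042, 1


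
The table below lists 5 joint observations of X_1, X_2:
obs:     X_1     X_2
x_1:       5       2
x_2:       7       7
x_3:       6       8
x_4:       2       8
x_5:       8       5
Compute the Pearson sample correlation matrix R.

Step 1 — column means:
  mean(X_1) = (5 + 7 + 6 + 2 + 8) / 5 = 28/5 = 5.6
  mean(X_2) = (2 + 7 + 8 + 8 + 5) / 5 = 30/5 = 6

Step 2 — sample variances and covariances s[i,j] = (1/(n-1)) · Σ_k (x_{k,i} - mean_i) · (x_{k,j} - mean_j), with n-1 = 4:
  s[X_1,X_1] = ((-0.6)·(-0.6) + (1.4)·(1.4) + (0.4)·(0.4) + (-3.6)·(-3.6) + (2.4)·(2.4)) / 4 = 21.2/4 = 5.3
  s[X_1,X_2] = ((-0.6)·(-4) + (1.4)·(1) + (0.4)·(2) + (-3.6)·(2) + (2.4)·(-1)) / 4 = -5/4 = -1.25
  s[X_2,X_2] = ((-4)·(-4) + (1)·(1) + (2)·(2) + (2)·(2) + (-1)·(-1)) / 4 = 26/4 = 6.5
  Sample standard deviations s_i = √(s[i,i]):
  s(X_1) = √(5.3) = 2.3022
  s(X_2) = √(6.5) = 2.5495

Step 3 — r_{ij} = s_{ij} / (s_i · s_j):
  r[X_1,X_1] = 1 (diagonal).
  r[X_1,X_2] = -1.25 / (2.3022 · 2.5495) = -1.25 / 5.8694 = -0.213
  r[X_2,X_2] = 1 (diagonal).

R is symmetric with unit diagonal. Assembling:

R = [[1, -0.213],
 [-0.213, 1]]


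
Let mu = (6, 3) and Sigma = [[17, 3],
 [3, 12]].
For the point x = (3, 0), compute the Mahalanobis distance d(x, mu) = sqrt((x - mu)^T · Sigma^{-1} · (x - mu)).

Step 1 — centre the observation: (x - mu) = (-3, -3).

Step 2 — invert Sigma. det(Sigma) = 17·12 - (3)² = 195.
  Sigma^{-1} = (1/det) · [[d, -b], [-b, a]] = [[0.0615, -0.0154],
 [-0.0154, 0.0872]].

Step 3 — form the quadratic (x - mu)^T · Sigma^{-1} · (x - mu):
  Sigma^{-1} · (x - mu) = (-0.1385, -0.2154).
  (x - mu)^T · [Sigma^{-1} · (x - mu)] = (-3)·(-0.1385) + (-3)·(-0.2154) = 1.0615.

Step 4 — take square root: d = √(1.0615) ≈ 1.0303.

d(x, mu) = √(1.0615) ≈ 1.0303


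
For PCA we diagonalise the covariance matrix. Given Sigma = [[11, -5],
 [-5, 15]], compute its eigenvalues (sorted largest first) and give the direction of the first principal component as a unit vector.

Step 1 — characteristic polynomial of 2×2 Sigma:
  det(Sigma - λI) = λ² - trace · λ + det = 0.
  trace = 11 + 15 = 26, det = 11·15 - (-5)² = 140.
Step 2 — discriminant:
  Δ = trace² - 4·det = 676 - 560 = 116.
Step 3 — eigenvalues:
  λ = (trace ± √Δ)/2 = (26 ± 10.7703)/2,
  λ_1 = 18.3852,  λ_2 = 7.6148.

Step 4 — unit eigenvector for λ_1: solve (Sigma - λ_1 I)v = 0. First row:
  (11 - 18.3852)·v_x + (-5)·v_y = 0, i.e. (-7.3852)·v_x + (-5)·v_y = 0,
  so v ∝ (b, λ_1 - a) = (-5, 7.3852); multiply by -1 so the first entry is positive: u = (5, -7.3852).
  ||u|| = √((5)² + (-7.3852)²) = √(79.5407) ≈ 8.9186,
  v_1 = u/||u|| ≈ (0.5606, -0.8281) (||v_1|| = 1).

λ_1 = 18.3852,  λ_2 = 7.6148;  v_1 ≈ (0.5606, -0.8281)


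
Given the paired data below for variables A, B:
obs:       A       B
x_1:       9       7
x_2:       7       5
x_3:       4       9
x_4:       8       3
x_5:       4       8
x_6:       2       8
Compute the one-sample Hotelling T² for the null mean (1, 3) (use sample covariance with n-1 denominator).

Step 1 — sample mean vector:
  mean(A) = (9 + 7 + 4 + 8 + 4 + 2) / 6 = 34/6 = 5.6667
  mean(B) = (7 + 5 + 9 + 3 + 8 + 8) / 6 = 40/6 = 6.6667
  x̄ = (5.6667, 6.6667),  deviation x̄ - mu_0 = (5.6667, 6.6667) - (1, 3) = (4.6667, 3.6667).

Step 2 — sample covariance matrix, S[i,j] = (1/(n-1)) · Σ_k (x_{k,i} - mean_i) · (x_{k,j} - mean_j), divisor n-1 = 5:
  S[A,A] = ((3.3333)·(3.3333) + (1.3333)·(1.3333) + (-1.6667)·(-1.6667) + (2.3333)·(2.3333) + (-1.6667)·(-1.6667) + (-3.6667)·(-3.6667)) / 5 = 37.3333/5 = 7.4667
  S[A,B] = ((3.3333)·(0.3333) + (1.3333)·(-1.6667) + (-1.6667)·(2.3333) + (2.3333)·(-3.6667) + (-1.6667)·(1.3333) + (-3.6667)·(1.3333)) / 5 = -20.6667/5 = -4.1333
  S[B,B] = ((0.3333)·(0.3333) + (-1.6667)·(-1.6667) + (2.3333)·(2.3333) + (-3.6667)·(-3.6667) + (1.3333)·(1.3333) + (1.3333)·(1.3333)) / 5 = 25.3333/5 = 5.0667
  S = [[7.4667, -4.1333],
 [-4.1333, 5.0667]].

Step 3 — invert S. det(S) = 7.4667·5.0667 - (-4.1333)² = 20.7467.
  S^{-1} = (1/det) · [[d, -b], [-b, a]] = [[0.2442, 0.1992],
 [0.1992, 0.3599]].

Step 4 — quadratic form (x̄ - mu_0)^T · S^{-1} · (x̄ - mu_0):
  S^{-1} · (x̄ - mu_0) = (1.8702, 2.2494),
  (x̄ - mu_0)^T · [...] = (4.6667)·(1.8702) + (3.6667)·(2.2494) = 16.9751.

Step 5 — scale by n: T² = 6 · 16.9751 = 101.8509.

T² ≈ 101.8509


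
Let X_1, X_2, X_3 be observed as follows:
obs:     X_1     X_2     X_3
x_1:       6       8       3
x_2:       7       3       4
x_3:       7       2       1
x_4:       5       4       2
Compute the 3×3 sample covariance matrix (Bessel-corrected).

Step 1 — column means:
  mean(X_1) = (6 + 7 + 7 + 5) / 4 = 25/4 = 6.25
  mean(X_2) = (8 + 3 + 2 + 4) / 4 = 17/4 = 4.25
  mean(X_3) = (3 + 4 + 1 + 2) / 4 = 10/4 = 2.5

Step 2 — sample covariance S[i,j] = (1/(n-1)) · Σ_k (x_{k,i} - mean_i) · (x_{k,j} - mean_j), with n-1 = 3.
  S[X_1,X_1] = ((-0.25)·(-0.25) + (0.75)·(0.75) + (0.75)·(0.75) + (-1.25)·(-1.25)) / 3 = 2.75/3 = 0.9167
  S[X_1,X_2] = ((-0.25)·(3.75) + (0.75)·(-1.25) + (0.75)·(-2.25) + (-1.25)·(-0.25)) / 3 = -3.25/3 = -1.0833
  S[X_1,X_3] = ((-0.25)·(0.5) + (0.75)·(1.5) + (0.75)·(-1.5) + (-1.25)·(-0.5)) / 3 = 0.5/3 = 0.1667
  S[X_2,X_2] = ((3.75)·(3.75) + (-1.25)·(-1.25) + (-2.25)·(-2.25) + (-0.25)·(-0.25)) / 3 = 20.75/3 = 6.9167
  S[X_2,X_3] = ((3.75)·(0.5) + (-1.25)·(1.5) + (-2.25)·(-1.5) + (-0.25)·(-0.5)) / 3 = 3.5/3 = 1.1667
  S[X_3,X_3] = ((0.5)·(0.5) + (1.5)·(1.5) + (-1.5)·(-1.5) + (-0.5)·(-0.5)) / 3 = 5/3 = 1.6667

S is symmetric (S[j,i] = S[i,j]). Assembling:

S = [[0.9167, -1.0833, 0.1667],
 [-1.0833, 6.9167, 1.1667],
 [0.1667, 1.1667, 1.6667]]


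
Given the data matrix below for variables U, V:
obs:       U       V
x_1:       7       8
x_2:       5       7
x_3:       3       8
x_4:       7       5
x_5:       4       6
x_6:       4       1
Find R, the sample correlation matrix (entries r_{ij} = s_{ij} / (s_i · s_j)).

Step 1 — column means:
  mean(U) = (7 + 5 + 3 + 7 + 4 + 4) / 6 = 30/6 = 5
  mean(V) = (8 + 7 + 8 + 5 + 6 + 1) / 6 = 35/6 = 5.8333

Step 2 — sample variances and covariances s[i,j] = (1/(n-1)) · Σ_k (x_{k,i} - mean_i) · (x_{k,j} - mean_j), with n-1 = 5:
  s[U,U] = ((2)·(2) + (0)·(0) + (-2)·(-2) + (2)·(2) + (-1)·(-1) + (-1)·(-1)) / 5 = 14/5 = 2.8
  s[U,V] = ((2)·(2.1667) + (0)·(1.1667) + (-2)·(2.1667) + (2)·(-0.8333) + (-1)·(0.1667) + (-1)·(-4.8333)) / 5 = 3/5 = 0.6
  s[V,V] = ((2.1667)·(2.1667) + (1.1667)·(1.1667) + (2.1667)·(2.1667) + (-0.8333)·(-0.8333) + (0.1667)·(0.1667) + (-4.8333)·(-4.8333)) / 5 = 34.8333/5 = 6.9667
  Sample standard deviations s_i = √(s[i,i]):
  s(U) = √(2.8) = 1.6733
  s(V) = √(6.9667) = 2.6394

Step 3 — r_{ij} = s_{ij} / (s_i · s_j):
  r[U,U] = 1 (diagonal).
  r[U,V] = 0.6 / (1.6733 · 2.6394) = 0.6 / 4.4166 = 0.1359
  r[V,V] = 1 (diagonal).

R is symmetric with unit diagonal. Assembling:

R = [[1, 0.1359],
 [0.1359, 1]]


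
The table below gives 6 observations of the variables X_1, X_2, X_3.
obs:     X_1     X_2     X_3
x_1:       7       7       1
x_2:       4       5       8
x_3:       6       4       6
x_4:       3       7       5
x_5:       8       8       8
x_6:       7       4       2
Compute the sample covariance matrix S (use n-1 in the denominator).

Step 1 — column means:
  mean(X_1) = (7 + 4 + 6 + 3 + 8 + 7) / 6 = 35/6 = 5.8333
  mean(X_2) = (7 + 5 + 4 + 7 + 8 + 4) / 6 = 35/6 = 5.8333
  mean(X_3) = (1 + 8 + 6 + 5 + 8 + 2) / 6 = 30/6 = 5

Step 2 — sample covariance S[i,j] = (1/(n-1)) · Σ_k (x_{k,i} - mean_i) · (x_{k,j} - mean_j), with n-1 = 5.
  S[X_1,X_1] = ((1.1667)·(1.1667) + (-1.8333)·(-1.8333) + (0.1667)·(0.1667) + (-2.8333)·(-2.8333) + (2.1667)·(2.1667) + (1.1667)·(1.1667)) / 5 = 18.8333/5 = 3.7667
  S[X_1,X_2] = ((1.1667)·(1.1667) + (-1.8333)·(-0.8333) + (0.1667)·(-1.8333) + (-2.8333)·(1.1667) + (2.1667)·(2.1667) + (1.1667)·(-1.8333)) / 5 = 1.8333/5 = 0.3667
  S[X_1,X_3] = ((1.1667)·(-4) + (-1.8333)·(3) + (0.1667)·(1) + (-2.8333)·(0) + (2.1667)·(3) + (1.1667)·(-3)) / 5 = -7/5 = -1.4
  S[X_2,X_2] = ((1.1667)·(1.1667) + (-0.8333)·(-0.8333) + (-1.8333)·(-1.8333) + (1.1667)·(1.1667) + (2.1667)·(2.1667) + (-1.8333)·(-1.8333)) / 5 = 14.8333/5 = 2.9667
  S[X_2,X_3] = ((1.1667)·(-4) + (-0.8333)·(3) + (-1.8333)·(1) + (1.1667)·(0) + (2.1667)·(3) + (-1.8333)·(-3)) / 5 = 3/5 = 0.6
  S[X_3,X_3] = ((-4)·(-4) + (3)·(3) + (1)·(1) + (0)·(0) + (3)·(3) + (-3)·(-3)) / 5 = 44/5 = 8.8

S is symmetric (S[j,i] = S[i,j]). Assembling:

S = [[3.7667, 0.3667, -1.4],
 [0.3667, 2.9667, 0.6],
 [-1.4, 0.6, 8.8]]


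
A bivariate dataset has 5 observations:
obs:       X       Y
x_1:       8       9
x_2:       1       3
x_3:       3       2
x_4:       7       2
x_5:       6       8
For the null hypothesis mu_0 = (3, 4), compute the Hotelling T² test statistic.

Step 1 — sample mean vector:
  mean(X) = (8 + 1 + 3 + 7 + 6) / 5 = 25/5 = 5
  mean(Y) = (9 + 3 + 2 + 2 + 8) / 5 = 24/5 = 4.8
  x̄ = (5, 4.8),  deviation x̄ - mu_0 = (5, 4.8) - (3, 4) = (2, 0.8).

Step 2 — sample covariance matrix, S[i,j] = (1/(n-1)) · Σ_k (x_{k,i} - mean_i) · (x_{k,j} - mean_j), divisor n-1 = 4:
  S[X,X] = ((3)·(3) + (-4)·(-4) + (-2)·(-2) + (2)·(2) + (1)·(1)) / 4 = 34/4 = 8.5
  S[X,Y] = ((3)·(4.2) + (-4)·(-1.8) + (-2)·(-2.8) + (2)·(-2.8) + (1)·(3.2)) / 4 = 23/4 = 5.75
  S[Y,Y] = ((4.2)·(4.2) + (-1.8)·(-1.8) + (-2.8)·(-2.8) + (-2.8)·(-2.8) + (3.2)·(3.2)) / 4 = 46.8/4 = 11.7
  S = [[8.5, 5.75],
 [5.75, 11.7]].

Step 3 — invert S. det(S) = 8.5·11.7 - (5.75)² = 66.3875.
  S^{-1} = (1/det) · [[d, -b], [-b, a]] = [[0.1762, -0.0866],
 [-0.0866, 0.128]].

Step 4 — quadratic form (x̄ - mu_0)^T · S^{-1} · (x̄ - mu_0):
  S^{-1} · (x̄ - mu_0) = (0.2832, -0.0708),
  (x̄ - mu_0)^T · [...] = (2)·(0.2832) + (0.8)·(-0.0708) = 0.5097.

Step 5 — scale by n: T² = 5 · 0.5097 = 2.5487.

T² ≈ 2.5487


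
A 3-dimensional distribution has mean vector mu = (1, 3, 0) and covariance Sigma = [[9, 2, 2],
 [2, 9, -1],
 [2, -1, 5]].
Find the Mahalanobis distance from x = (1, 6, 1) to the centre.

Step 1 — centre the observation: (x - mu) = (0, 3, 1).

Step 2 — invert Sigma (cofactor / det for 3×3, or solve directly):
  Sigma^{-1} = [[0.1325, -0.0361, -0.0602],
 [-0.0361, 0.1235, 0.0392],
 [-0.0602, 0.0392, 0.2319]].

Step 3 — form the quadratic (x - mu)^T · Sigma^{-1} · (x - mu):
  Sigma^{-1} · (x - mu) = (-0.1687, 0.4096, 0.3494).
  (x - mu)^T · [Sigma^{-1} · (x - mu)] = (0)·(-0.1687) + (3)·(0.4096) + (1)·(0.3494) = 1.5783.

Step 4 — take square root: d = √(1.5783) ≈ 1.2563.

d(x, mu) = √(1.5783) ≈ 1.2563


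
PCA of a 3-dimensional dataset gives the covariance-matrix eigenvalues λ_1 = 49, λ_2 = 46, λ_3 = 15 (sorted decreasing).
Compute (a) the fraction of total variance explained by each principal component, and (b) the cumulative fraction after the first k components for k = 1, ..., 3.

Step 1 — total variance = trace(Sigma) = Σ λ_i = 49 + 46 + 15 = 110.

Step 2 — fraction explained by component i = λ_i / Σ λ:
  PC1: 49/110 = 0.4455
  PC2: 46/110 = 0.4182
  PC3: 15/110 = 0.1364

Step 3 — cumulative fraction after k components = (λ_1 + ... + λ_k) / Σ λ:
  k = 1: 49/110 = 0.4455
  k = 2: (49 + 46)/110 = 95/110 = 0.8636
  k = 3: (49 + 46 + 15)/110 = 110/110 = 1

Summary (fraction, with percent):

explained: PC1 0.4455 (44.55%), PC2 0.4182 (41.82%), PC3 0.1364 (13.64%);  cumulative: 0.4455, 0.8636, 1


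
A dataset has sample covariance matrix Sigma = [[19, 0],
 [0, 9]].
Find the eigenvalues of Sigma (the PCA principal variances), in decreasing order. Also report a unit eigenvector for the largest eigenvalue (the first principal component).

Step 1 — characteristic polynomial of 2×2 Sigma:
  det(Sigma - λI) = λ² - trace · λ + det = 0.
  trace = 19 + 9 = 28, det = 19·9 - (0)² = 171.
Step 2 — discriminant:
  Δ = trace² - 4·det = 784 - 684 = 100.
Step 3 — eigenvalues:
  λ = (trace ± √Δ)/2 = (28 ± 10)/2,
  λ_1 = 19,  λ_2 = 9.

Step 4 — unit eigenvector for λ_1: Sigma is diagonal, so its eigenvectors are the coordinate axes. λ_1 = 19 is the diagonal entry on the first coordinate axis, hence
  v_1 = (1, 0) (||v_1|| = 1).

λ_1 = 19,  λ_2 = 9;  v_1 ≈ (1, 0)


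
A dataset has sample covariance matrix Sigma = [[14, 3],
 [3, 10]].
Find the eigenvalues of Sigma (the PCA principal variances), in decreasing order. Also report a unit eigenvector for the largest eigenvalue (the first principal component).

Step 1 — characteristic polynomial of 2×2 Sigma:
  det(Sigma - λI) = λ² - trace · λ + det = 0.
  trace = 14 + 10 = 24, det = 14·10 - (3)² = 131.
Step 2 — discriminant:
  Δ = trace² - 4·det = 576 - 524 = 52.
Step 3 — eigenvalues:
  λ = (trace ± √Δ)/2 = (24 ± 7.2111)/2,
  λ_1 = 15.6056,  λ_2 = 8.3944.

Step 4 — unit eigenvector for λ_1: solve (Sigma - λ_1 I)v = 0. First row:
  (14 - 15.6056)·v_x + (3)·v_y = 0, i.e. (-1.6056)·v_x + (3)·v_y = 0,
  so v ∝ (b, λ_1 - a) = (3, 1.6056) = u.
  ||u|| = √((3)² + (1.6056)²) = √(11.5778) ≈ 3.4026,
  v_1 = u/||u|| ≈ (0.8817, 0.4719) (||v_1|| = 1).

λ_1 = 15.6056,  λ_2 = 8.3944;  v_1 ≈ (0.8817, 0.4719)


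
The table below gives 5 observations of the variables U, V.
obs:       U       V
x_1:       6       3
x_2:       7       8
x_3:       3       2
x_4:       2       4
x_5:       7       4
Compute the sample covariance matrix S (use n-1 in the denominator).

Step 1 — column means:
  mean(U) = (6 + 7 + 3 + 2 + 7) / 5 = 25/5 = 5
  mean(V) = (3 + 8 + 2 + 4 + 4) / 5 = 21/5 = 4.2

Step 2 — sample covariance S[i,j] = (1/(n-1)) · Σ_k (x_{k,i} - mean_i) · (x_{k,j} - mean_j), with n-1 = 4.
  S[U,U] = ((1)·(1) + (2)·(2) + (-2)·(-2) + (-3)·(-3) + (2)·(2)) / 4 = 22/4 = 5.5
  S[U,V] = ((1)·(-1.2) + (2)·(3.8) + (-2)·(-2.2) + (-3)·(-0.2) + (2)·(-0.2)) / 4 = 11/4 = 2.75
  S[V,V] = ((-1.2)·(-1.2) + (3.8)·(3.8) + (-2.2)·(-2.2) + (-0.2)·(-0.2) + (-0.2)·(-0.2)) / 4 = 20.8/4 = 5.2

S is symmetric (S[j,i] = S[i,j]). Assembling:

S = [[5.5, 2.75],
 [2.75, 5.2]]


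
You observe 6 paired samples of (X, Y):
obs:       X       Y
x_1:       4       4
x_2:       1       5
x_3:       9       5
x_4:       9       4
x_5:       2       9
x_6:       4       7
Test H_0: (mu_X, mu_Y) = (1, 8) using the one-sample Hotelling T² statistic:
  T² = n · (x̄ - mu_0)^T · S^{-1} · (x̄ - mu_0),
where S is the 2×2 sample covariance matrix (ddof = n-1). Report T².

Step 1 — sample mean vector:
  mean(X) = (4 + 1 + 9 + 9 + 2 + 4) / 6 = 29/6 = 4.8333
  mean(Y) = (4 + 5 + 5 + 4 + 9 + 7) / 6 = 34/6 = 5.6667
  x̄ = (4.8333, 5.6667),  deviation x̄ - mu_0 = (4.8333, 5.6667) - (1, 8) = (3.8333, -2.3333).

Step 2 — sample covariance matrix, S[i,j] = (1/(n-1)) · Σ_k (x_{k,i} - mean_i) · (x_{k,j} - mean_j), divisor n-1 = 5:
  S[X,X] = ((-0.8333)·(-0.8333) + (-3.8333)·(-3.8333) + (4.1667)·(4.1667) + (4.1667)·(4.1667) + (-2.8333)·(-2.8333) + (-0.8333)·(-0.8333)) / 5 = 58.8333/5 = 11.7667
  S[X,Y] = ((-0.8333)·(-1.6667) + (-3.8333)·(-0.6667) + (4.1667)·(-0.6667) + (4.1667)·(-1.6667) + (-2.8333)·(3.3333) + (-0.8333)·(1.3333)) / 5 = -16.3333/5 = -3.2667
  S[Y,Y] = ((-1.6667)·(-1.6667) + (-0.6667)·(-0.6667) + (-0.6667)·(-0.6667) + (-1.6667)·(-1.6667) + (3.3333)·(3.3333) + (1.3333)·(1.3333)) / 5 = 19.3333/5 = 3.8667
  S = [[11.7667, -3.2667],
 [-3.2667, 3.8667]].

Step 3 — invert S. det(S) = 11.7667·3.8667 - (-3.2667)² = 34.8267.
  S^{-1} = (1/det) · [[d, -b], [-b, a]] = [[0.111, 0.0938],
 [0.0938, 0.3379]].

Step 4 — quadratic form (x̄ - mu_0)^T · S^{-1} · (x̄ - mu_0):
  S^{-1} · (x̄ - mu_0) = (0.2067, -0.4288),
  (x̄ - mu_0)^T · [...] = (3.8333)·(0.2067) + (-2.3333)·(-0.4288) = 1.793.

Step 5 — scale by n: T² = 6 · 1.793 = 10.758.

T² ≈ 10.758


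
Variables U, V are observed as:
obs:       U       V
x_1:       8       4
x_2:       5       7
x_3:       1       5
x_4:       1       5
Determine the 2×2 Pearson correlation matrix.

Step 1 — column means:
  mean(U) = (8 + 5 + 1 + 1) / 4 = 15/4 = 3.75
  mean(V) = (4 + 7 + 5 + 5) / 4 = 21/4 = 5.25

Step 2 — sample variances and covariances s[i,j] = (1/(n-1)) · Σ_k (x_{k,i} - mean_i) · (x_{k,j} - mean_j), with n-1 = 3:
  s[U,U] = ((4.25)·(4.25) + (1.25)·(1.25) + (-2.75)·(-2.75) + (-2.75)·(-2.75)) / 3 = 34.75/3 = 11.5833
  s[U,V] = ((4.25)·(-1.25) + (1.25)·(1.75) + (-2.75)·(-0.25) + (-2.75)·(-0.25)) / 3 = -1.75/3 = -0.5833
  s[V,V] = ((-1.25)·(-1.25) + (1.75)·(1.75) + (-0.25)·(-0.25) + (-0.25)·(-0.25)) / 3 = 4.75/3 = 1.5833
  Sample standard deviations s_i = √(s[i,i]):
  s(U) = √(11.5833) = 3.4034
  s(V) = √(1.5833) = 1.2583

Step 3 — r_{ij} = s_{ij} / (s_i · s_j):
  r[U,U] = 1 (diagonal).
  r[U,V] = -0.5833 / (3.4034 · 1.2583) = -0.5833 / 4.2826 = -0.1362
  r[V,V] = 1 (diagonal).

R is symmetric with unit diagonal. Assembling:

R = [[1, -0.1362],
 [-0.1362, 1]]


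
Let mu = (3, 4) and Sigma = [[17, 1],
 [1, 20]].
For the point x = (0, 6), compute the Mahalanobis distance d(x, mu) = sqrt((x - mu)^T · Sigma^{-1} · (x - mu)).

Step 1 — centre the observation: (x - mu) = (-3, 2).

Step 2 — invert Sigma. det(Sigma) = 17·20 - (1)² = 339.
  Sigma^{-1} = (1/det) · [[d, -b], [-b, a]] = [[0.059, -0.0029],
 [-0.0029, 0.0501]].

Step 3 — form the quadratic (x - mu)^T · Sigma^{-1} · (x - mu):
  Sigma^{-1} · (x - mu) = (-0.1829, 0.1091).
  (x - mu)^T · [Sigma^{-1} · (x - mu)] = (-3)·(-0.1829) + (2)·(0.1091) = 0.767.

Step 4 — take square root: d = √(0.767) ≈ 0.8758.

d(x, mu) = √(0.767) ≈ 0.8758


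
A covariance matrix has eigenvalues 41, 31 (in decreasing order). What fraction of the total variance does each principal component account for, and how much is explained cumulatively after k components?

Step 1 — total variance = trace(Sigma) = Σ λ_i = 41 + 31 = 72.

Step 2 — fraction explained by component i = λ_i / Σ λ:
  PC1: 41/72 = 0.5694
  PC2: 31/72 = 0.4306

Step 3 — cumulative fraction after k components = (λ_1 + ... + λ_k) / Σ λ:
  k = 1: 41/72 = 0.5694
  k = 2: (41 + 31)/72 = 72/72 = 1

Summary (fraction, with percent):

explained: PC1 0.5694 (56.94%), PC2 0.4306 (43.06%);  cumulative: 0.5694, 1


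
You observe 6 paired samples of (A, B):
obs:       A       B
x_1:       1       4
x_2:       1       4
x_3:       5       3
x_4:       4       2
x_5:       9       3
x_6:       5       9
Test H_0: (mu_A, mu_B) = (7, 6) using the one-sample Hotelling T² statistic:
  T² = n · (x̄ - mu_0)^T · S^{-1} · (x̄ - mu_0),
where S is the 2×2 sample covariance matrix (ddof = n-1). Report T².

Step 1 — sample mean vector:
  mean(A) = (1 + 1 + 5 + 4 + 9 + 5) / 6 = 25/6 = 4.1667
  mean(B) = (4 + 4 + 3 + 2 + 3 + 9) / 6 = 25/6 = 4.1667
  x̄ = (4.1667, 4.1667),  deviation x̄ - mu_0 = (4.1667, 4.1667) - (7, 6) = (-2.8333, -1.8333).

Step 2 — sample covariance matrix, S[i,j] = (1/(n-1)) · Σ_k (x_{k,i} - mean_i) · (x_{k,j} - mean_j), divisor n-1 = 5:
  S[A,A] = ((-3.1667)·(-3.1667) + (-3.1667)·(-3.1667) + (0.8333)·(0.8333) + (-0.1667)·(-0.1667) + (4.8333)·(4.8333) + (0.8333)·(0.8333)) / 5 = 44.8333/5 = 8.9667
  S[A,B] = ((-3.1667)·(-0.1667) + (-3.1667)·(-0.1667) + (0.8333)·(-1.1667) + (-0.1667)·(-2.1667) + (4.8333)·(-1.1667) + (0.8333)·(4.8333)) / 5 = -1.1667/5 = -0.2333
  S[B,B] = ((-0.1667)·(-0.1667) + (-0.1667)·(-0.1667) + (-1.1667)·(-1.1667) + (-2.1667)·(-2.1667) + (-1.1667)·(-1.1667) + (4.8333)·(4.8333)) / 5 = 30.8333/5 = 6.1667
  S = [[8.9667, -0.2333],
 [-0.2333, 6.1667]].

Step 3 — invert S. det(S) = 8.9667·6.1667 - (-0.2333)² = 55.24.
  S^{-1} = (1/det) · [[d, -b], [-b, a]] = [[0.1116, 0.0042],
 [0.0042, 0.1623]].

Step 4 — quadratic form (x̄ - mu_0)^T · S^{-1} · (x̄ - mu_0):
  S^{-1} · (x̄ - mu_0) = (-0.324, -0.3096),
  (x̄ - mu_0)^T · [...] = (-2.8333)·(-0.324) + (-1.8333)·(-0.3096) = 1.4856.

Step 5 — scale by n: T² = 6 · 1.4856 = 8.9138.

T² ≈ 8.9138


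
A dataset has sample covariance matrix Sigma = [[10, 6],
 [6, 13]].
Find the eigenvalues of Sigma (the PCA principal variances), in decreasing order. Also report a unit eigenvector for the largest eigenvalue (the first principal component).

Step 1 — characteristic polynomial of 2×2 Sigma:
  det(Sigma - λI) = λ² - trace · λ + det = 0.
  trace = 10 + 13 = 23, det = 10·13 - (6)² = 94.
Step 2 — discriminant:
  Δ = trace² - 4·det = 529 - 376 = 153.
Step 3 — eigenvalues:
  λ = (trace ± √Δ)/2 = (23 ± 12.3693)/2,
  λ_1 = 17.6847,  λ_2 = 5.3153.

Step 4 — unit eigenvector for λ_1: solve (Sigma - λ_1 I)v = 0. First row:
  (10 - 17.6847)·v_x + (6)·v_y = 0, i.e. (-7.6847)·v_x + (6)·v_y = 0,
  so v ∝ (b, λ_1 - a) = (6, 7.6847) = u.
  ||u|| = √((6)² + (7.6847)²) = √(95.054) ≈ 9.7496,
  v_1 = u/||u|| ≈ (0.6154, 0.7882) (||v_1|| = 1).

λ_1 = 17.6847,  λ_2 = 5.3153;  v_1 ≈ (0.6154, 0.7882)


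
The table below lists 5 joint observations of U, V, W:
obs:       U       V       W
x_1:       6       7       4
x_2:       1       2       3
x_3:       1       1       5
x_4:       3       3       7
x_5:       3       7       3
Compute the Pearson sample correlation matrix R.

Step 1 — column means:
  mean(U) = (6 + 1 + 1 + 3 + 3) / 5 = 14/5 = 2.8
  mean(V) = (7 + 2 + 1 + 3 + 7) / 5 = 20/5 = 4
  mean(W) = (4 + 3 + 5 + 7 + 3) / 5 = 22/5 = 4.4

Step 2 — sample variances and covariances s[i,j] = (1/(n-1)) · Σ_k (x_{k,i} - mean_i) · (x_{k,j} - mean_j), with n-1 = 4:
  s[U,U] = ((3.2)·(3.2) + (-1.8)·(-1.8) + (-1.8)·(-1.8) + (0.2)·(0.2) + (0.2)·(0.2)) / 4 = 16.8/4 = 4.2
  s[U,V] = ((3.2)·(3) + (-1.8)·(-2) + (-1.8)·(-3) + (0.2)·(-1) + (0.2)·(3)) / 4 = 19/4 = 4.75
  s[U,W] = ((3.2)·(-0.4) + (-1.8)·(-1.4) + (-1.8)·(0.6) + (0.2)·(2.6) + (0.2)·(-1.4)) / 4 = 0.4/4 = 0.1
  s[V,V] = ((3)·(3) + (-2)·(-2) + (-3)·(-3) + (-1)·(-1) + (3)·(3)) / 4 = 32/4 = 8
  s[V,W] = ((3)·(-0.4) + (-2)·(-1.4) + (-3)·(0.6) + (-1)·(2.6) + (3)·(-1.4)) / 4 = -7/4 = -1.75
  s[W,W] = ((-0.4)·(-0.4) + (-1.4)·(-1.4) + (0.6)·(0.6) + (2.6)·(2.6) + (-1.4)·(-1.4)) / 4 = 11.2/4 = 2.8
  Sample standard deviations s_i = √(s[i,i]):
  s(U) = √(4.2) = 2.0494
  s(V) = √(8) = 2.8284
  s(W) = √(2.8) = 1.6733

Step 3 — r_{ij} = s_{ij} / (s_i · s_j):
  r[U,U] = 1 (diagonal).
  r[U,V] = 4.75 / (2.0494 · 2.8284) = 4.75 / 5.7966 = 0.8195
  r[U,W] = 0.1 / (2.0494 · 1.6733) = 0.1 / 3.4293 = 0.0292
  r[V,V] = 1 (diagonal).
  r[V,W] = -1.75 / (2.8284 · 1.6733) = -1.75 / 4.7329 = -0.3698
  r[W,W] = 1 (diagonal).

R is symmetric with unit diagonal. Assembling:

R = [[1, 0.8195, 0.0292],
 [0.8195, 1, -0.3698],
 [0.0292, -0.3698, 1]]
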